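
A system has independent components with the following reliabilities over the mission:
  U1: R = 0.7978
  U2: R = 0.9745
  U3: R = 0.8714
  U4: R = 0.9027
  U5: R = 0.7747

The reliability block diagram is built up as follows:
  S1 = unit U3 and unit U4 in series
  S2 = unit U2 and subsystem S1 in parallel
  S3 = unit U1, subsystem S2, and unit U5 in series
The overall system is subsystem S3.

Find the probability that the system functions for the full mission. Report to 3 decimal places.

0.615

Series (U3 and U4): 0.87140 × 0.90270 = 0.78661
Parallel (U2 and [0.78661]): 1 − (1 − 0.97450)(1 − 0.78661) = 0.99456
Series (U1, [0.99456], and U5): 0.79780 × 0.99456 × 0.77470 = 0.615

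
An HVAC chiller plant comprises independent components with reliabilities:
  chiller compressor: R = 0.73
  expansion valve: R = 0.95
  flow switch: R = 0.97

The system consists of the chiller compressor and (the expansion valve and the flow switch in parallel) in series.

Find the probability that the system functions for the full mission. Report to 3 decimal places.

Parallel (expansion valve and flow switch): 1 − (1 − 0.95000)(1 − 0.97000) = 0.99850
Series (chiller compressor and [0.99850]): 0.73000 × 0.99850 = 0.729

0.729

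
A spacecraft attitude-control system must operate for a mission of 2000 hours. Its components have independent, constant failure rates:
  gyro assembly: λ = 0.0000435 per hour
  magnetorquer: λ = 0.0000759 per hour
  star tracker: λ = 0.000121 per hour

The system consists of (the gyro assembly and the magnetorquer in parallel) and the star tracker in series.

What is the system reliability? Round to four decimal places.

0.7758

R(gyro assembly) = exp(−0.0000435 × 2000) = 0.916677
R(magnetorquer) = exp(−0.0000759 × 2000) = 0.859160
R(star tracker) = exp(−0.000121 × 2000) = 0.785056
Parallel (gyro assembly and magnetorquer): 1 − (1 − 0.916677)(1 − 0.859160) = 0.988265
Series ([0.988265] and star tracker): 0.988265 × 0.785056 = 0.7758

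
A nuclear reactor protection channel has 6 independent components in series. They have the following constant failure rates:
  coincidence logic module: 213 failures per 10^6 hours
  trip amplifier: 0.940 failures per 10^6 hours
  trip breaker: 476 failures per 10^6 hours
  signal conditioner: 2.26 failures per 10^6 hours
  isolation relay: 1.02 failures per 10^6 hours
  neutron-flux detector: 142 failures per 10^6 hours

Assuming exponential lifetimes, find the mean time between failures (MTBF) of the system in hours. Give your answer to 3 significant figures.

1200

Series of exponential components: λ_sys = Σ λ_i
λ_sys = 0.000213 + 0.000000940 + 0.000476 + 0.00000226 + 0.00000102 + 0.000142 = 8.3522e-04 /h
MTBF = 1 / λ_sys = 1200 h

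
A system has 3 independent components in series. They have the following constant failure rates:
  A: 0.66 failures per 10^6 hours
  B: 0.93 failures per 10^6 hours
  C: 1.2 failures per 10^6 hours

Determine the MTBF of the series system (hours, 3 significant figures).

Series of exponential components: λ_sys = Σ λ_i
λ_sys = 0.00000066 + 0.00000093 + 0.0000012 = 2.7900e-06 /h
MTBF = 1 / λ_sys = 358000 h

358000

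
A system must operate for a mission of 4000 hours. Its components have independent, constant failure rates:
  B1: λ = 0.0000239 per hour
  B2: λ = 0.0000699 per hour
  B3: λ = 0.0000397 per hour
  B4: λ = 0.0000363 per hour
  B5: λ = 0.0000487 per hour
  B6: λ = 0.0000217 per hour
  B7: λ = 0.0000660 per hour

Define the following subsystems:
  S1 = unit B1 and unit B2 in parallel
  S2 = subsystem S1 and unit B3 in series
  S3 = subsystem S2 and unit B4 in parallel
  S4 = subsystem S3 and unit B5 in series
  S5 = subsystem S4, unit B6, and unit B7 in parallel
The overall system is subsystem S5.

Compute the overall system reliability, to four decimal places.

0.9962

R(B1) = exp(−0.0000239 × 4000) = 0.908827
R(B2) = exp(−0.0000699 × 4000) = 0.756086
R(B3) = exp(−0.0000397 × 4000) = 0.853167
R(B4) = exp(−0.0000363 × 4000) = 0.864849
R(B5) = exp(−0.0000487 × 4000) = 0.822999
R(B6) = exp(−0.0000217 × 4000) = 0.916860
R(B7) = exp(−0.0000660 × 4000) = 0.767974
Parallel (B1 and B2): 1 − (1 − 0.908827)(1 − 0.756086) = 0.977762
Series ([0.977762] and B3): 0.977762 × 0.853167 = 0.834194
Parallel ([0.834194] and B4): 1 − (1 − 0.834194)(1 − 0.864849) = 0.977591
Series ([0.977591] and B5): 0.977591 × 0.822999 = 0.804556
Parallel ([0.804556], B6, and B7): 1 − (1 − 0.804556)(1 − 0.916860)(1 − 0.767974) = 0.9962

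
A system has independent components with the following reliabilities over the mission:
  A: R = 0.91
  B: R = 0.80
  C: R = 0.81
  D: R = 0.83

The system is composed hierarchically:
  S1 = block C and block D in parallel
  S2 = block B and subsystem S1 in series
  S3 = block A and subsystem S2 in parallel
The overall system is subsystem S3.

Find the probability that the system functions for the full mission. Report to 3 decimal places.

Parallel (C and D): 1 − (1 − 0.81000)(1 − 0.83000) = 0.96770
Series (B and [0.96770]): 0.80000 × 0.96770 = 0.77416
Parallel (A and [0.77416]): 1 − (1 − 0.91000)(1 − 0.77416) = 0.980

0.980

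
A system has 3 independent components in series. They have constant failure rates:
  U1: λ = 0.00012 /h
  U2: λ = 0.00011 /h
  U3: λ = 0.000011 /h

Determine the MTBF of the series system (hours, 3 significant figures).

4150

Series of exponential components: λ_sys = Σ λ_i
λ_sys = 0.00012 + 0.00011 + 0.000011 = 2.4100e-04 /h
MTBF = 1 / λ_sys = 4150 h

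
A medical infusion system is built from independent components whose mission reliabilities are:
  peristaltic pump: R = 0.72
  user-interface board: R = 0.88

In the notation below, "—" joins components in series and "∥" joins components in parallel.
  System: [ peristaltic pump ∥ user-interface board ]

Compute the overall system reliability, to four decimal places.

Parallel (peristaltic pump and user-interface board): 1 − (1 − 0.720000)(1 − 0.880000) = 0.9664

0.9664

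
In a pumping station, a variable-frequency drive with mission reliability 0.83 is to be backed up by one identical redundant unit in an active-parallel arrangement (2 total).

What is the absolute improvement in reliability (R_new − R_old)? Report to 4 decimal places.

R_before = 0.83
R_after = 1 − (1 − 0.83)^2 = 0.9711
ΔR = 0.9711 − 0.83 = 0.1411

0.1411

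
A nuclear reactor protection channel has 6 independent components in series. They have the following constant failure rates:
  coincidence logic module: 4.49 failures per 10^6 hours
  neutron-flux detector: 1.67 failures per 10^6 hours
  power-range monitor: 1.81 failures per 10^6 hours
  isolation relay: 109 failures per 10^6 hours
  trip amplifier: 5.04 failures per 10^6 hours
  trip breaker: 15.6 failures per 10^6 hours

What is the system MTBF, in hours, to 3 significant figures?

Series of exponential components: λ_sys = Σ λ_i
λ_sys = 0.00000449 + 0.00000167 + 0.00000181 + 0.000109 + 0.00000504 + 0.0000156 = 1.3761e-04 /h
MTBF = 1 / λ_sys = 7270 h

7270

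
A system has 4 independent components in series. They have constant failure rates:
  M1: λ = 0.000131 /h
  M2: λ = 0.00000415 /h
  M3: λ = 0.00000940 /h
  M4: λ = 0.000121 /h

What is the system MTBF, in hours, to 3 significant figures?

Series of exponential components: λ_sys = Σ λ_i
λ_sys = 0.000131 + 0.00000415 + 0.00000940 + 0.000121 = 2.6555e-04 /h
MTBF = 1 / λ_sys = 3770 h

3770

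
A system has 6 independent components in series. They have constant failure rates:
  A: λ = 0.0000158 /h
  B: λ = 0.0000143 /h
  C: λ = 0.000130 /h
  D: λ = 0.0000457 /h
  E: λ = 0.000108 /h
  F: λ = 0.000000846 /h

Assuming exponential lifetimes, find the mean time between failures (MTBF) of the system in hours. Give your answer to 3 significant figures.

Series of exponential components: λ_sys = Σ λ_i
λ_sys = 0.0000158 + 0.0000143 + 0.000130 + 0.0000457 + 0.000108 + 0.000000846 = 3.1465e-04 /h
MTBF = 1 / λ_sys = 3180 h

3180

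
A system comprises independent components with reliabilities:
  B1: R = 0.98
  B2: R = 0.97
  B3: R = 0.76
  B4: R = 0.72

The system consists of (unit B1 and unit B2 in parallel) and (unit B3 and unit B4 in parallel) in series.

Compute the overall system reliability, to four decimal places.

Parallel (B1 and B2): 1 − (1 − 0.980000)(1 − 0.970000) = 0.999400
Parallel (B3 and B4): 1 − (1 − 0.760000)(1 − 0.720000) = 0.932800
Series ([0.999400] and [0.932800]): 0.999400 × 0.932800 = 0.9322

0.9322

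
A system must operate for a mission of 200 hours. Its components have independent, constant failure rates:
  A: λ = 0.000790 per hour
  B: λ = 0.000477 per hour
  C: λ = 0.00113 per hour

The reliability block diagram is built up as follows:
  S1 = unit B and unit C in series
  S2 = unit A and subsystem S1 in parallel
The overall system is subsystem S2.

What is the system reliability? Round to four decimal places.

R(A) = exp(−0.000790 × 200) = 0.853850
R(B) = exp(−0.000477 × 200) = 0.909009
R(C) = exp(−0.00113 × 200) = 0.797718
Series (B and C): 0.909009 × 0.797718 = 0.725133
Parallel (A and [0.725133]): 1 − (1 − 0.853850)(1 − 0.725133) = 0.9598

0.9598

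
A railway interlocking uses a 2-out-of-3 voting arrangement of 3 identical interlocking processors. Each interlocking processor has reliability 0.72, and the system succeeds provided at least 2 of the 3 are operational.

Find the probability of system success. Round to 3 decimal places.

R = Σ_{i=2}^{3} C(3,i) p^i (1−p)^{3−i} with p = 0.72
C(3,2)·0.72^2·0.28^1 = 0.43546
C(3,3)·0.72^3·0.28^0 = 0.37325
Sum = 0.809

0.809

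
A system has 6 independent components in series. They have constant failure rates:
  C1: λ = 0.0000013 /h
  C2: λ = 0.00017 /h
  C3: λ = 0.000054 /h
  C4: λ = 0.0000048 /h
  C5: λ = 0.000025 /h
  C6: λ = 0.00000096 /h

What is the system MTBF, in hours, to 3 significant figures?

Series of exponential components: λ_sys = Σ λ_i
λ_sys = 0.0000013 + 0.00017 + 0.000054 + 0.0000048 + 0.000025 + 0.00000096 = 2.5606e-04 /h
MTBF = 1 / λ_sys = 3910 h

3910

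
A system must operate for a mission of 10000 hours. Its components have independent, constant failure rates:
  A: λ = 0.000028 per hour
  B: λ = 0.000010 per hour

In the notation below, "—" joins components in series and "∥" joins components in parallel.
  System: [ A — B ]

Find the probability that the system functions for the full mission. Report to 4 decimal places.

0.6839

R(A) = exp(−0.000028 × 10000) = 0.755784
R(B) = exp(−0.000010 × 10000) = 0.904837
Series (A and B): 0.755784 × 0.904837 = 0.6839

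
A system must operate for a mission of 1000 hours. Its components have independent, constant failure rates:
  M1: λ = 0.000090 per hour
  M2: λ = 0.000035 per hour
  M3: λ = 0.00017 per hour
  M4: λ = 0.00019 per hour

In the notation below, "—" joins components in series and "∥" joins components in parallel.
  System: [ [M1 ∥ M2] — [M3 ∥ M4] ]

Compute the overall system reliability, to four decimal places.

0.9701

R(M1) = exp(−0.000090 × 1000) = 0.913931
R(M2) = exp(−0.000035 × 1000) = 0.965605
R(M3) = exp(−0.00017 × 1000) = 0.843665
R(M4) = exp(−0.00019 × 1000) = 0.826959
Parallel (M1 and M2): 1 − (1 − 0.913931)(1 − 0.965605) = 0.997040
Parallel (M3 and M4): 1 − (1 − 0.843665)(1 − 0.826959) = 0.972948
Series ([0.997040] and [0.972948]): 0.997040 × 0.972948 = 0.9701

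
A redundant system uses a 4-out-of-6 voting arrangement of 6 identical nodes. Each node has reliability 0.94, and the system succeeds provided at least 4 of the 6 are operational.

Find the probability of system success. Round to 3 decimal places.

R = Σ_{i=4}^{6} C(6,i) p^i (1−p)^{6−i} with p = 0.94
C(6,4)·0.94^4·0.06^2 = 0.04216
C(6,5)·0.94^5·0.06^1 = 0.26421
C(6,6)·0.94^6·0.06^0 = 0.68987
Sum = 0.996

0.996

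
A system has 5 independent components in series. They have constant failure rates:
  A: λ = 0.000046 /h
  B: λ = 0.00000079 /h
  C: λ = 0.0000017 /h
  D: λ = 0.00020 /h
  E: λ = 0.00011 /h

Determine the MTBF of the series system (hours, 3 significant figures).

Series of exponential components: λ_sys = Σ λ_i
λ_sys = 0.000046 + 0.00000079 + 0.0000017 + 0.00020 + 0.00011 = 3.5849e-04 /h
MTBF = 1 / λ_sys = 2790 h

2790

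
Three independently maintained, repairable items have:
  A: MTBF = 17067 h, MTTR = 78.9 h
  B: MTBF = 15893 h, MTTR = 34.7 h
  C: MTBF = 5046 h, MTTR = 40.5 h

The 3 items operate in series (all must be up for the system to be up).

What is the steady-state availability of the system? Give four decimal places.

0.9853

A(A) = MTBF/(MTBF+MTTR) = 17067/(17067+78.9) = 0.995398
A(B) = MTBF/(MTBF+MTTR) = 15893/(15893+34.7) = 0.997821
A(C) = MTBF/(MTBF+MTTR) = 5046/(5046+40.5) = 0.992038
Series availability: 0.995398 × 0.997821 × 0.992038 = 0.9853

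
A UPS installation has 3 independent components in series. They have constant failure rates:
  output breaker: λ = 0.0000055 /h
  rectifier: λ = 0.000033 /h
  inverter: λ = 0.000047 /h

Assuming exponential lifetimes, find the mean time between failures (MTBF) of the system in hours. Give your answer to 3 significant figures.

11700

Series of exponential components: λ_sys = Σ λ_i
λ_sys = 0.0000055 + 0.000033 + 0.000047 = 8.5500e-05 /h
MTBF = 1 / λ_sys = 11700 h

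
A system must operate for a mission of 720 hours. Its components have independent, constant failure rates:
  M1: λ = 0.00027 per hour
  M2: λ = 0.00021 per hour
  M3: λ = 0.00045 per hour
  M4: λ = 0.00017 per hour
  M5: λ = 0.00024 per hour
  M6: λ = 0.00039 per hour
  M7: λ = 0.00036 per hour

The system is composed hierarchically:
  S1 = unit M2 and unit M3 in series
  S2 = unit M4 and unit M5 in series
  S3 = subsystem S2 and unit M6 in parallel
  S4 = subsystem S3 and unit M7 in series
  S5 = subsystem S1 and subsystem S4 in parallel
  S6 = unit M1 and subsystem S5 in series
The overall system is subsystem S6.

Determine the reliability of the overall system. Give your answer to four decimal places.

0.7372

R(M1) = exp(−0.00027 × 720) = 0.823329
R(M2) = exp(−0.00021 × 720) = 0.859676
R(M3) = exp(−0.00045 × 720) = 0.723250
R(M4) = exp(−0.00017 × 720) = 0.884794
R(M5) = exp(−0.00024 × 720) = 0.841306
R(M6) = exp(−0.00039 × 720) = 0.755179
R(M7) = exp(−0.00036 × 720) = 0.771669
Series (M2 and M3): 0.859676 × 0.723250 = 0.621761
Series (M4 and M5): 0.884794 × 0.841306 = 0.744383
Parallel ([0.744383] and M6): 1 − (1 − 0.744383)(1 − 0.755179) = 0.937420
Series ([0.937420] and M7): 0.937420 × 0.771669 = 0.723378
Parallel ([0.621761] and [0.723378]): 1 − (1 − 0.621761)(1 − 0.723378) = 0.895371
Series (M1 and [0.895371]): 0.823329 × 0.895371 = 0.7372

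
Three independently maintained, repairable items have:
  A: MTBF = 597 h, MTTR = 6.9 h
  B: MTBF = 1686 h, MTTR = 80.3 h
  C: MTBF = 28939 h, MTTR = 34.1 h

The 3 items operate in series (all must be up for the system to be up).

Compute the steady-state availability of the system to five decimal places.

0.94252

A(A) = MTBF/(MTBF+MTTR) = 597/(597+6.9) = 0.988574
A(B) = MTBF/(MTBF+MTTR) = 1686/(1686+80.3) = 0.954538
A(C) = MTBF/(MTBF+MTTR) = 28939/(28939+34.1) = 0.998823
Series availability: 0.988574 × 0.954538 × 0.998823 = 0.94252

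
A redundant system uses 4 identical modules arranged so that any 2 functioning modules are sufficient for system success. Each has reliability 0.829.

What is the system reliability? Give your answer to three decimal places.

0.983

R = Σ_{i=2}^{4} C(4,i) p^i (1−p)^{4−i} with p = 0.829
C(4,2)·0.829^2·0.171^2 = 0.12057
C(4,3)·0.829^3·0.171^1 = 0.38969
C(4,4)·0.829^4·0.171^0 = 0.47230
Sum = 0.983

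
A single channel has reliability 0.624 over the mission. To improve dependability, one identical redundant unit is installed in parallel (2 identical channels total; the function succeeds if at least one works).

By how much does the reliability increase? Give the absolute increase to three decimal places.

0.235

R_before = 0.624
R_after = 1 − (1 − 0.624)^2 = 0.859
ΔR = 0.859 − 0.624 = 0.235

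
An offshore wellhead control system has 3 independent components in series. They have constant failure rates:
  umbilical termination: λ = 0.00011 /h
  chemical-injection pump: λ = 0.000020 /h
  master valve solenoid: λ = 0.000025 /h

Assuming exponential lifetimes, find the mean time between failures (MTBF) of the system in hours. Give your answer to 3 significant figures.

Series of exponential components: λ_sys = Σ λ_i
λ_sys = 0.00011 + 0.000020 + 0.000025 = 1.5500e-04 /h
MTBF = 1 / λ_sys = 6450 h

6450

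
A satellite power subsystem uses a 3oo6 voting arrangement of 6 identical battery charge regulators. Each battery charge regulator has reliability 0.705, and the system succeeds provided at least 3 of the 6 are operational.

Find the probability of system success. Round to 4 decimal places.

R = Σ_{i=3}^{6} C(6,i) p^i (1−p)^{6−i} with p = 0.705
C(6,3)·0.705^3·0.295^3 = 0.179913
C(6,4)·0.705^4·0.295^2 = 0.322472
C(6,5)·0.705^5·0.295^1 = 0.308261
C(6,6)·0.705^6·0.295^0 = 0.122782
Sum = 0.9334

0.9334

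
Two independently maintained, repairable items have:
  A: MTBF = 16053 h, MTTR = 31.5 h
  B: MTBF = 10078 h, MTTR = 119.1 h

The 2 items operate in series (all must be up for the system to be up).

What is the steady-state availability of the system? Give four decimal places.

A(A) = MTBF/(MTBF+MTTR) = 16053/(16053+31.5) = 0.998042
A(B) = MTBF/(MTBF+MTTR) = 10078/(10078+119.1) = 0.988320
Series availability: 0.998042 × 0.988320 = 0.9864

0.9864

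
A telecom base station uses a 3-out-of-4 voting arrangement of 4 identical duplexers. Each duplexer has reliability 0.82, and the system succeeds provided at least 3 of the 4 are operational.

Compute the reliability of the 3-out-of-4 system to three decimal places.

R = Σ_{i=3}^{4} C(4,i) p^i (1−p)^{4−i} with p = 0.82
C(4,3)·0.82^3·0.18^1 = 0.39698
C(4,4)·0.82^4·0.18^0 = 0.45212
Sum = 0.849

0.849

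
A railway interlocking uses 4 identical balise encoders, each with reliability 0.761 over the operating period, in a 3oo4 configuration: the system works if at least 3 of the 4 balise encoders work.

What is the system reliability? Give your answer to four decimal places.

0.7567

R = Σ_{i=3}^{4} C(4,i) p^i (1−p)^{4−i} with p = 0.761
C(4,3)·0.761^3·0.239^1 = 0.421320
C(4,4)·0.761^4·0.239^0 = 0.335381
Sum = 0.7567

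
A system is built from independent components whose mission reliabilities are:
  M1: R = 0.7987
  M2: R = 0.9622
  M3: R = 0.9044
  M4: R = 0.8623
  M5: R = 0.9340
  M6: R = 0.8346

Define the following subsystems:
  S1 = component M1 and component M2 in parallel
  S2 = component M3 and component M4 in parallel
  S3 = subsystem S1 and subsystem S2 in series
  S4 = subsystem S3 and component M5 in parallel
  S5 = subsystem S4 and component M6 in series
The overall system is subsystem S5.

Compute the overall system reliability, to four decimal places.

Parallel (M1 and M2): 1 − (1 − 0.798700)(1 − 0.962200) = 0.992391
Parallel (M3 and M4): 1 − (1 − 0.904400)(1 − 0.862300) = 0.986836
Series ([0.992391] and [0.986836]): 0.992391 × 0.986836 = 0.979327
Parallel ([0.979327] and M5): 1 − (1 − 0.979327)(1 − 0.934000) = 0.998636
Series ([0.998636] and M6): 0.998636 × 0.834600 = 0.8335

0.8335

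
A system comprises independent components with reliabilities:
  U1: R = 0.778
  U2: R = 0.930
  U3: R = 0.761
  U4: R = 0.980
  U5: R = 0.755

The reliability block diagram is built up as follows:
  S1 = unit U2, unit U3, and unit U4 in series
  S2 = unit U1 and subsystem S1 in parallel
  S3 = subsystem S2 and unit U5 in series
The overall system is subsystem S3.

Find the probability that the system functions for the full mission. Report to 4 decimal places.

0.7036

Series (U2, U3, and U4): 0.930000 × 0.761000 × 0.980000 = 0.693575
Parallel (U1 and [0.693575]): 1 − (1 − 0.778000)(1 − 0.693575) = 0.931974
Series ([0.931974] and U5): 0.931974 × 0.755000 = 0.7036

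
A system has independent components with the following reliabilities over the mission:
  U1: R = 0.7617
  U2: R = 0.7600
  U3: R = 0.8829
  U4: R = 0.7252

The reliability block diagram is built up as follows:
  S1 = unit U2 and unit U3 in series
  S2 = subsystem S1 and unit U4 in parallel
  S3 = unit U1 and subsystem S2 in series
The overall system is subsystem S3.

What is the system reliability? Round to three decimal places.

0.693

Series (U2 and U3): 0.76000 × 0.88290 = 0.67100
Parallel ([0.67100] and U4): 1 − (1 − 0.67100)(1 − 0.72520) = 0.90959
Series (U1 and [0.90959]): 0.76170 × 0.90959 = 0.693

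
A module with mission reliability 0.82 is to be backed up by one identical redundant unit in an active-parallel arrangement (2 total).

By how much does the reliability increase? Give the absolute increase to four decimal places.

0.1476

R_before = 0.82
R_after = 1 − (1 − 0.82)^2 = 0.9676
ΔR = 0.9676 − 0.82 = 0.1476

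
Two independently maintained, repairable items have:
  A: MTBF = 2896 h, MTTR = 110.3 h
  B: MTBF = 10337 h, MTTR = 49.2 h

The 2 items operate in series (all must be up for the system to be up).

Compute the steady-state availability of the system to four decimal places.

0.9587

A(A) = MTBF/(MTBF+MTTR) = 2896/(2896+110.3) = 0.963310
A(B) = MTBF/(MTBF+MTTR) = 10337/(10337+49.2) = 0.995263
Series availability: 0.963310 × 0.995263 = 0.9587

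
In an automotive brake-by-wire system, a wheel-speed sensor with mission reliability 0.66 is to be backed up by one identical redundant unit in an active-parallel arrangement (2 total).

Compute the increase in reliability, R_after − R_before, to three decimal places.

R_before = 0.66
R_after = 1 − (1 − 0.66)^2 = 0.884
ΔR = 0.884 − 0.66 = 0.224

0.224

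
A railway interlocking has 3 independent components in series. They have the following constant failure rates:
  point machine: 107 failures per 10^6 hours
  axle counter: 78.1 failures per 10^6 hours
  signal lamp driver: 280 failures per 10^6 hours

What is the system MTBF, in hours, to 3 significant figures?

Series of exponential components: λ_sys = Σ λ_i
λ_sys = 0.000107 + 0.0000781 + 0.000280 = 4.6510e-04 /h
MTBF = 1 / λ_sys = 2150 h

2150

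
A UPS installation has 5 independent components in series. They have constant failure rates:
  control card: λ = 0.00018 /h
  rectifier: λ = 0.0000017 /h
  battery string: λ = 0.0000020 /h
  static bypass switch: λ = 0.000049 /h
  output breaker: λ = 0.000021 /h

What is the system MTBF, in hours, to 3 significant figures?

Series of exponential components: λ_sys = Σ λ_i
λ_sys = 0.00018 + 0.0000017 + 0.0000020 + 0.000049 + 0.000021 = 2.5370e-04 /h
MTBF = 1 / λ_sys = 3940 h

3940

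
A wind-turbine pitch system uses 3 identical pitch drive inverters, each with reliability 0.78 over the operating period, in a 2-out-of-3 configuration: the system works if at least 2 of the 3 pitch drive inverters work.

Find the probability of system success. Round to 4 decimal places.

R = Σ_{i=2}^{3} C(3,i) p^i (1−p)^{3−i} with p = 0.78
C(3,2)·0.78^2·0.22^1 = 0.401544
C(3,3)·0.78^3·0.22^0 = 0.474552
Sum = 0.8761

0.8761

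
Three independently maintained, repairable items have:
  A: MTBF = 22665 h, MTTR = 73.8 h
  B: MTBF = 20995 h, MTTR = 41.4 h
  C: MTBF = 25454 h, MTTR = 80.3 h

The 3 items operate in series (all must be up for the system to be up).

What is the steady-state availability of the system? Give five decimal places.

0.99166

A(A) = MTBF/(MTBF+MTTR) = 22665/(22665+73.8) = 0.996754
A(B) = MTBF/(MTBF+MTTR) = 20995/(20995+41.4) = 0.998032
A(C) = MTBF/(MTBF+MTTR) = 25454/(25454+80.3) = 0.996855
Series availability: 0.996754 × 0.998032 × 0.996855 = 0.99166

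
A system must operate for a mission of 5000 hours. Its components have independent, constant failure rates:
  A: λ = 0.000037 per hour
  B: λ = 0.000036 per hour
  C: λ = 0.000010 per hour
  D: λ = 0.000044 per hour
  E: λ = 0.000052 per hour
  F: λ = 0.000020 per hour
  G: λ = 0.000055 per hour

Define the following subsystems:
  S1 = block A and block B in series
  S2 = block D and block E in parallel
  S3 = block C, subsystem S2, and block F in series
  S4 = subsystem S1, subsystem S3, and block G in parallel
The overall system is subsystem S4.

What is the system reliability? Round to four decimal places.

R(A) = exp(−0.000037 × 5000) = 0.831104
R(B) = exp(−0.000036 × 5000) = 0.835270
R(C) = exp(−0.000010 × 5000) = 0.951229
R(D) = exp(−0.000044 × 5000) = 0.802519
R(E) = exp(−0.000052 × 5000) = 0.771052
R(F) = exp(−0.000020 × 5000) = 0.904837
R(G) = exp(−0.000055 × 5000) = 0.759572
Series (A and B): 0.831104 × 0.835270 = 0.694196
Parallel (D and E): 1 − (1 − 0.802519)(1 − 0.771052) = 0.954787
Series (C, [0.954787], and F): 0.951229 × 0.954787 × 0.904837 = 0.821792
Parallel ([0.694196], [0.821792], and G): 1 − (1 − 0.694196)(1 − 0.821792)(1 − 0.759572) = 0.9869

0.9869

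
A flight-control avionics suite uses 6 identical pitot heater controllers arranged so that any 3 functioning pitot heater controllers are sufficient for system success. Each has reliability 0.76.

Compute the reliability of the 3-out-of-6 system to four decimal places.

R = Σ_{i=3}^{6} C(6,i) p^i (1−p)^{6−i} with p = 0.76
C(6,3)·0.76^3·0.24^3 = 0.121368
C(6,4)·0.76^4·0.24^2 = 0.288249
C(6,5)·0.76^5·0.24^1 = 0.365116
C(6,6)·0.76^6·0.24^0 = 0.192700
Sum = 0.9674

0.9674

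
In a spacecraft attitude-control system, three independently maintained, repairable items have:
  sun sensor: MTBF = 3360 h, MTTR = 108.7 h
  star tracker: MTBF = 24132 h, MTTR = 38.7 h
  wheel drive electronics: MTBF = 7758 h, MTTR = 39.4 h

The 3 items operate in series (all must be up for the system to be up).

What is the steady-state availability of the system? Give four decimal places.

0.9622

A(sun sensor) = MTBF/(MTBF+MTTR) = 3360/(3360+108.7) = 0.968663
A(star tracker) = MTBF/(MTBF+MTTR) = 24132/(24132+38.7) = 0.998399
A(wheel drive electronics) = MTBF/(MTBF+MTTR) = 7758/(7758+39.4) = 0.994947
Series availability: 0.968663 × 0.998399 × 0.994947 = 0.9622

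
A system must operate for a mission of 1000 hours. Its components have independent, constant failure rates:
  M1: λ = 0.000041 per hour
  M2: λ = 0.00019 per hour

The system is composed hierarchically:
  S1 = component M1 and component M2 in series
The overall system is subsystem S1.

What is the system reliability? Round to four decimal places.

R(M1) = exp(−0.000041 × 1000) = 0.959829
R(M2) = exp(−0.00019 × 1000) = 0.826959
Series (M1 and M2): 0.959829 × 0.826959 = 0.7937

0.7937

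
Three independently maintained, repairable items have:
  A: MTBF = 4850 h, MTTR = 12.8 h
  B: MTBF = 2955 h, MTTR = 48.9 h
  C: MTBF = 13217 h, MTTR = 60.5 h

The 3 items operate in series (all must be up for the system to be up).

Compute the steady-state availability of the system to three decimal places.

A(A) = MTBF/(MTBF+MTTR) = 4850/(4850+12.8) = 0.997368
A(B) = MTBF/(MTBF+MTTR) = 2955/(2955+48.9) = 0.983721
A(C) = MTBF/(MTBF+MTTR) = 13217/(13217+60.5) = 0.995443
Series availability: 0.997368 × 0.983721 × 0.995443 = 0.977

0.977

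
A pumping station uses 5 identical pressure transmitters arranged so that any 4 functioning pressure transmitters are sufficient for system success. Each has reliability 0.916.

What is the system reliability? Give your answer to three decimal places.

R = Σ_{i=4}^{5} C(5,i) p^i (1−p)^{5−i} with p = 0.916
C(5,4)·0.916^4·0.084^1 = 0.29569
C(5,5)·0.916^5·0.084^0 = 0.64488
Sum = 0.941

0.941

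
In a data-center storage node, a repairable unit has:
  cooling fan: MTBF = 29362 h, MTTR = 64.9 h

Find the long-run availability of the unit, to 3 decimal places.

0.998

A(cooling fan) = MTBF/(MTBF+MTTR) = 29362/(29362+64.9) = 0.998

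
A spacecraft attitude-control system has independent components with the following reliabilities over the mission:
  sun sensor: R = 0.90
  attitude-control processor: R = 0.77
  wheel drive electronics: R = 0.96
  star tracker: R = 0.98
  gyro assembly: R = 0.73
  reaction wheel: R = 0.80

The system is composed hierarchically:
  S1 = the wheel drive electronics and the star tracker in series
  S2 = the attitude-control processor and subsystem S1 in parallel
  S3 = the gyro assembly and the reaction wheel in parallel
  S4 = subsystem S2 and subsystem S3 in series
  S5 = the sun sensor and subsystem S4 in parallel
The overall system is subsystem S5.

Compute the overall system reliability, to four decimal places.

0.9933

Series (wheel drive electronics and star tracker): 0.960000 × 0.980000 = 0.940800
Parallel (attitude-control processor and [0.940800]): 1 − (1 − 0.770000)(1 − 0.940800) = 0.986384
Parallel (gyro assembly and reaction wheel): 1 − (1 − 0.730000)(1 − 0.800000) = 0.946000
Series ([0.986384] and [0.946000]): 0.986384 × 0.946000 = 0.933119
Parallel (sun sensor and [0.933119]): 1 − (1 − 0.900000)(1 − 0.933119) = 0.9933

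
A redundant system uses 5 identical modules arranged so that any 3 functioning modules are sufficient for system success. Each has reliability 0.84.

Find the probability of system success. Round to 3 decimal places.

0.968

R = Σ_{i=3}^{5} C(5,i) p^i (1−p)^{5−i} with p = 0.84
C(5,3)·0.84^3·0.16^2 = 0.15173
C(5,4)·0.84^4·0.16^1 = 0.39830
C(5,5)·0.84^5·0.16^0 = 0.41821
Sum = 0.968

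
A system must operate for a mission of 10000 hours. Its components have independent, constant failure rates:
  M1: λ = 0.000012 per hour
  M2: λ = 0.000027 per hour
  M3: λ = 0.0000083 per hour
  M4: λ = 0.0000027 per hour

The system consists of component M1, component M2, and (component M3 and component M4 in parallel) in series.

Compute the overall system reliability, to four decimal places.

0.6756

R(M1) = exp(−0.000012 × 10000) = 0.886920
R(M2) = exp(−0.000027 × 10000) = 0.763379
R(M3) = exp(−0.0000083 × 10000) = 0.920351
R(M4) = exp(−0.0000027 × 10000) = 0.973361
Parallel (M3 and M4): 1 − (1 − 0.920351)(1 − 0.973361) = 0.997878
Series (M1, M2, and [0.997878]): 0.886920 × 0.763379 × 0.997878 = 0.6756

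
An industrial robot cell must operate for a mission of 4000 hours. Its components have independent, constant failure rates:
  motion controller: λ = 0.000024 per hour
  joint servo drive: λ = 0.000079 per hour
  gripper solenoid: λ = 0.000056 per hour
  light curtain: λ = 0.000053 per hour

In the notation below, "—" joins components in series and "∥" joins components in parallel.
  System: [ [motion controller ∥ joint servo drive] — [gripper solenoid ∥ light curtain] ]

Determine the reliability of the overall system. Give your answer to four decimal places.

0.9378

R(motion controller) = exp(−0.000024 × 4000) = 0.908464
R(joint servo drive) = exp(−0.000079 × 4000) = 0.729059
R(gripper solenoid) = exp(−0.000056 × 4000) = 0.799315
R(light curtain) = exp(−0.000053 × 4000) = 0.808965
Parallel (motion controller and joint servo drive): 1 − (1 − 0.908464)(1 − 0.729059) = 0.975199
Parallel (gripper solenoid and light curtain): 1 − (1 − 0.799315)(1 − 0.808965) = 0.961662
Series ([0.975199] and [0.961662]): 0.975199 × 0.961662 = 0.9378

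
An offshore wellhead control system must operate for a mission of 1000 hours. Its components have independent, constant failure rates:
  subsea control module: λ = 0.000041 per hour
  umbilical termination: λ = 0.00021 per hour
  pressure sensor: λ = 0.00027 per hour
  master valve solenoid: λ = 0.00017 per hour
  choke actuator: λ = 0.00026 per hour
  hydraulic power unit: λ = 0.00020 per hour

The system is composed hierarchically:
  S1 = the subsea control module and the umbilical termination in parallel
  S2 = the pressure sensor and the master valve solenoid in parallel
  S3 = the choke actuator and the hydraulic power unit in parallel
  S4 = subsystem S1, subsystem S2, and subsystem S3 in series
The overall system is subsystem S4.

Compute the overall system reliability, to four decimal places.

R(subsea control module) = exp(−0.000041 × 1000) = 0.959829
R(umbilical termination) = exp(−0.00021 × 1000) = 0.810584
R(pressure sensor) = exp(−0.00027 × 1000) = 0.763379
R(master valve solenoid) = exp(−0.00017 × 1000) = 0.843665
R(choke actuator) = exp(−0.00026 × 1000) = 0.771052
R(hydraulic power unit) = exp(−0.00020 × 1000) = 0.818731
Parallel (subsea control module and umbilical termination): 1 − (1 − 0.959829)(1 − 0.810584) = 0.992391
Parallel (pressure sensor and master valve solenoid): 1 − (1 − 0.763379)(1 − 0.843665) = 0.963008
Parallel (choke actuator and hydraulic power unit): 1 − (1 − 0.771052)(1 − 0.818731) = 0.958499
Series ([0.992391], [0.963008], and [0.958499]): 0.992391 × 0.963008 × 0.958499 = 0.9160

0.9160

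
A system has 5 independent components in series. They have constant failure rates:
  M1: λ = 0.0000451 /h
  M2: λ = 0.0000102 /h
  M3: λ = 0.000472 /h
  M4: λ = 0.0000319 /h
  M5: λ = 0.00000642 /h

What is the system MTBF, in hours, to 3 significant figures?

Series of exponential components: λ_sys = Σ λ_i
λ_sys = 0.0000451 + 0.0000102 + 0.000472 + 0.0000319 + 0.00000642 = 5.6562e-04 /h
MTBF = 1 / λ_sys = 1770 h

1770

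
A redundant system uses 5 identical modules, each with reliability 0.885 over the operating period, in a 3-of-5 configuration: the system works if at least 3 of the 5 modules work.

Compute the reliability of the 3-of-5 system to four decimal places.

R = Σ_{i=3}^{5} C(5,i) p^i (1−p)^{5−i} with p = 0.885
C(5,3)·0.885^3·0.115^2 = 0.091670
C(5,4)·0.885^4·0.115^1 = 0.352729
C(5,5)·0.885^5·0.115^0 = 0.542896
Sum = 0.9873

0.9873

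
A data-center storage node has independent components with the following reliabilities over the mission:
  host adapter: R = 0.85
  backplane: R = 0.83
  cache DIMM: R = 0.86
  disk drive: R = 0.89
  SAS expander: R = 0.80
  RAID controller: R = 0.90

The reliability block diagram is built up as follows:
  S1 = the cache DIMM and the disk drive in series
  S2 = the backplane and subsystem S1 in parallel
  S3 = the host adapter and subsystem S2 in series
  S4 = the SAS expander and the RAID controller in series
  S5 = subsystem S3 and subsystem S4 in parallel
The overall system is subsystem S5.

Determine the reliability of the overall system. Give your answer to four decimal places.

0.9485

Series (cache DIMM and disk drive): 0.860000 × 0.890000 = 0.765400
Parallel (backplane and [0.765400]): 1 − (1 − 0.830000)(1 − 0.765400) = 0.960118
Series (host adapter and [0.960118]): 0.850000 × 0.960118 = 0.816100
Series (SAS expander and RAID controller): 0.800000 × 0.900000 = 0.720000
Parallel ([0.816100] and [0.720000]): 1 − (1 − 0.816100)(1 − 0.720000) = 0.9485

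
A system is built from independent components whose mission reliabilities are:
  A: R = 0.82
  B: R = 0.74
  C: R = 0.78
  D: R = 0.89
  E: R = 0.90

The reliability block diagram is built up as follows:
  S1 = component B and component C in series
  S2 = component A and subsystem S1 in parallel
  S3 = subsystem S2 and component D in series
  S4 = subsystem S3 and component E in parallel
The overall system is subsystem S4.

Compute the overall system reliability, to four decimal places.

Series (B and C): 0.740000 × 0.780000 = 0.577200
Parallel (A and [0.577200]): 1 − (1 − 0.820000)(1 − 0.577200) = 0.923896
Series ([0.923896] and D): 0.923896 × 0.890000 = 0.822267
Parallel ([0.822267] and E): 1 − (1 − 0.822267)(1 − 0.900000) = 0.9822

0.9822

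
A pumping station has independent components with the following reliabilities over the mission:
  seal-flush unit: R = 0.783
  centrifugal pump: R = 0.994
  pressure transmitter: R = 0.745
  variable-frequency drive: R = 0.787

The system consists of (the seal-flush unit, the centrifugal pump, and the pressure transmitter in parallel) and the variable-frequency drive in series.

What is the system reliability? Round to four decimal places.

0.7867

Parallel (seal-flush unit, centrifugal pump, and pressure transmitter): 1 − (1 − 0.783000)(1 − 0.994000)(1 − 0.745000) = 0.999668
Series ([0.999668] and variable-frequency drive): 0.999668 × 0.787000 = 0.7867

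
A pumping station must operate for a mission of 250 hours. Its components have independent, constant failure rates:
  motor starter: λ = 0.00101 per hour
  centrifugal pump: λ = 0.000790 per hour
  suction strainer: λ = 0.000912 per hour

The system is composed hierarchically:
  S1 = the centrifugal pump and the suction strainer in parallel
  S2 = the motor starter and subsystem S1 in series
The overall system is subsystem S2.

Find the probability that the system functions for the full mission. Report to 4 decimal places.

0.7485

R(motor starter) = exp(−0.00101 × 250) = 0.776856
R(centrifugal pump) = exp(−0.000790 × 250) = 0.820780
R(suction strainer) = exp(−0.000912 × 250) = 0.796124
Parallel (centrifugal pump and suction strainer): 1 − (1 − 0.820780)(1 − 0.796124) = 0.963461
Series (motor starter and [0.963461]): 0.776856 × 0.963461 = 0.7485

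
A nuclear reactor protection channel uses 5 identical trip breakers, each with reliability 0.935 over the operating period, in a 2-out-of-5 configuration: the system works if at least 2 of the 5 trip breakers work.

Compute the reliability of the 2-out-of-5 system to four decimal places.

R = Σ_{i=2}^{5} C(5,i) p^i (1−p)^{5−i} with p = 0.935
C(5,2)·0.935^2·0.065^3 = 0.002401
C(5,3)·0.935^3·0.065^2 = 0.034535
C(5,4)·0.935^4·0.065^1 = 0.248388
C(5,5)·0.935^5·0.065^0 = 0.714592
Sum = 0.9999

0.9999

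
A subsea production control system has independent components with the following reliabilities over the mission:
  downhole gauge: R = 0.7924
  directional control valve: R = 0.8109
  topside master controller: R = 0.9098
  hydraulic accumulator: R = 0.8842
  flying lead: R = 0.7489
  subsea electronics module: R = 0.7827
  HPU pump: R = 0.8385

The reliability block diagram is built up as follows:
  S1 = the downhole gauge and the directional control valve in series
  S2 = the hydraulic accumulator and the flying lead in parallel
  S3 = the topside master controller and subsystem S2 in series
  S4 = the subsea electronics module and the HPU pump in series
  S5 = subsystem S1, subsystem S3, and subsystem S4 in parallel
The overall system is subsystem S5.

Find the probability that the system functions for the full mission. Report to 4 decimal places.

0.9857

Series (downhole gauge and directional control valve): 0.792400 × 0.810900 = 0.642557
Parallel (hydraulic accumulator and flying lead): 1 − (1 − 0.884200)(1 − 0.748900) = 0.970923
Series (topside master controller and [0.970923]): 0.909800 × 0.970923 = 0.883346
Series (subsea electronics module and HPU pump): 0.782700 × 0.838500 = 0.656294
Parallel ([0.642557], [0.883346], and [0.656294]): 1 − (1 − 0.642557)(1 − 0.883346)(1 − 0.656294) = 0.9857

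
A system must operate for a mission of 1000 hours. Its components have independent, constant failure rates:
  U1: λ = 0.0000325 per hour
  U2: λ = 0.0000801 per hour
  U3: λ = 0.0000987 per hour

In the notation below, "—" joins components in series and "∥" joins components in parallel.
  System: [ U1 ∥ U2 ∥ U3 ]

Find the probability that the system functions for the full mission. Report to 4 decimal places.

0.9998

R(U1) = exp(−0.0000325 × 1000) = 0.968022
R(U2) = exp(−0.0000801 × 1000) = 0.923024
R(U3) = exp(−0.0000987 × 1000) = 0.906014
Parallel (U1, U2, and U3): 1 − (1 − 0.968022)(1 − 0.923024)(1 − 0.906014) = 0.9998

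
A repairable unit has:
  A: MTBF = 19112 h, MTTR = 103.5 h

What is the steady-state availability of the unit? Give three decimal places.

0.995

A(A) = MTBF/(MTBF+MTTR) = 19112/(19112+103.5) = 0.995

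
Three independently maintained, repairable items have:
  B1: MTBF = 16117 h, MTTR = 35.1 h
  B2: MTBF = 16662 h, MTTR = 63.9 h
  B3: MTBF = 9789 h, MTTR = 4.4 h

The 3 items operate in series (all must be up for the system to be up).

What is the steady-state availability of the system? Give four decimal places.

A(B1) = MTBF/(MTBF+MTTR) = 16117/(16117+35.1) = 0.997827
A(B2) = MTBF/(MTBF+MTTR) = 16662/(16662+63.9) = 0.996180
A(B3) = MTBF/(MTBF+MTTR) = 9789/(9789+4.4) = 0.999551
Series availability: 0.997827 × 0.996180 × 0.999551 = 0.9936

0.9936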